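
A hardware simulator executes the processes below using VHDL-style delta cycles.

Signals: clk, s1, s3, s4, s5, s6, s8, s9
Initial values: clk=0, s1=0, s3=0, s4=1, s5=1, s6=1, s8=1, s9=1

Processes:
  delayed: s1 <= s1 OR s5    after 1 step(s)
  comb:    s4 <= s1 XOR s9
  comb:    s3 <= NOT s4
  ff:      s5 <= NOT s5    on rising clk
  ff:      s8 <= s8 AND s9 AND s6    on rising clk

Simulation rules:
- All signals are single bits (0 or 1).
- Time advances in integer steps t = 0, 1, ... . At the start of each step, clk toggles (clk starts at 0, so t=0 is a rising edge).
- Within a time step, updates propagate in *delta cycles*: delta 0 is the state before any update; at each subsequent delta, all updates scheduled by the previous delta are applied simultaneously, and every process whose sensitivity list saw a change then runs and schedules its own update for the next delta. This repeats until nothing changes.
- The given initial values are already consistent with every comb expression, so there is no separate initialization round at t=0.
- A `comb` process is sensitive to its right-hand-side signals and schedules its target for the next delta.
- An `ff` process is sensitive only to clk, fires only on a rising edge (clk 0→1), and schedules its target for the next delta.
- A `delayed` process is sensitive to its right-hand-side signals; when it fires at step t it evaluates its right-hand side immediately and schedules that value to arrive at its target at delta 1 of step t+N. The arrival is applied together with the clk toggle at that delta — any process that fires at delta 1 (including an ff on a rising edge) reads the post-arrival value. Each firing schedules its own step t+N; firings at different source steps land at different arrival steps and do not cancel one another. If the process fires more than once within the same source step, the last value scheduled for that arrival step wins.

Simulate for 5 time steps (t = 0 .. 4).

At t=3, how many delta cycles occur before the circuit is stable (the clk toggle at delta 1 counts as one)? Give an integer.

t=0 Δ0: s1=0 s5=1 clk=0 s9=1 s3=0 s8=1 s6=1 s4=1
  Δ1: clk:0→1
  Δ2: s5:1→0
  (2Δ to stable)
t=1 Δ0: s1=0 s5=0 clk=1 s9=1 s3=0 s8=1 s6=1 s4=1
  Δ1: clk:1→0
  (1Δ to stable)
t=2 Δ0: s1=0 s5=0 clk=0 s9=1 s3=0 s8=1 s6=1 s4=1
  Δ1: clk:0→1
  Δ2: s5:0→1
  (2Δ to stable)
t=3 Δ0: s1=0 s5=1 clk=1 s9=1 s3=0 s8=1 s6=1 s4=1
  Δ1: s1:0→1, clk:1→0
  Δ2: s4:1→0
  Δ3: s3:0→1
  (3Δ to stable)
t=4 Δ0: s1=1 s5=1 clk=0 s9=1 s3=1 s8=1 s6=1 s4=0
  Δ1: clk:0→1
  Δ2: s5:1→0
  (2Δ to stable)

3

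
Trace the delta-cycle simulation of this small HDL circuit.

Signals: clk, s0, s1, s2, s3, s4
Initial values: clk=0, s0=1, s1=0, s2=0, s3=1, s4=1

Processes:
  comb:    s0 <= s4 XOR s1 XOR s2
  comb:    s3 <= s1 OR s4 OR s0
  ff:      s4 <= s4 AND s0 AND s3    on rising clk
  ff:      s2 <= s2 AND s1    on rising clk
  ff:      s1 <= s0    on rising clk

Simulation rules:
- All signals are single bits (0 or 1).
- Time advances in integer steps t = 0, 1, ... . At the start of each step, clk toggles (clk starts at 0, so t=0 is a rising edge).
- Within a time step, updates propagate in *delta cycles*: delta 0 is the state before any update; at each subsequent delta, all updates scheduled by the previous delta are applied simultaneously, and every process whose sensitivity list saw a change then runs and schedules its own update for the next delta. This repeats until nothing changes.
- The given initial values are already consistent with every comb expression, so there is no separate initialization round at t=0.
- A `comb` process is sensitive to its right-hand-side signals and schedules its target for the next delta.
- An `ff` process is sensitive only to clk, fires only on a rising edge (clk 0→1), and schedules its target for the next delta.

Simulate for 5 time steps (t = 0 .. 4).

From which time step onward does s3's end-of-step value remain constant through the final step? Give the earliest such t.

2

t0.Δ0 s3=1 s0=1 s2=0 s4=1 clk=0 s1=0
t0.Δ1 s3=1 s0=1 s2=0 s4=1 clk=1 s1=0
t0.Δ2 s3=1 s0=1 s2=0 s4=1 clk=1 s1=1
t0.Δ3 s3=1 s0=0 s2=0 s4=1 clk=1 s1=1
t1.Δ0 s3=1 s0=0 s2=0 s4=1 clk=1 s1=1
t1.Δ1 s3=1 s0=0 s2=0 s4=1 clk=0 s1=1
t2.Δ0 s3=1 s0=0 s2=0 s4=1 clk=0 s1=1
t2.Δ1 s3=1 s0=0 s2=0 s4=1 clk=1 s1=1
t2.Δ2 s3=1 s0=0 s2=0 s4=0 clk=1 s1=0
t2.Δ3 s3=0 s0=0 s2=0 s4=0 clk=1 s1=0
t3.Δ0 s3=0 s0=0 s2=0 s4=0 clk=1 s1=0
t3.Δ1 s3=0 s0=0 s2=0 s4=0 clk=0 s1=0
t4.Δ0 s3=0 s0=0 s2=0 s4=0 clk=0 s1=0
t4.Δ1 s3=0 s0=0 s2=0 s4=0 clk=1 s1=0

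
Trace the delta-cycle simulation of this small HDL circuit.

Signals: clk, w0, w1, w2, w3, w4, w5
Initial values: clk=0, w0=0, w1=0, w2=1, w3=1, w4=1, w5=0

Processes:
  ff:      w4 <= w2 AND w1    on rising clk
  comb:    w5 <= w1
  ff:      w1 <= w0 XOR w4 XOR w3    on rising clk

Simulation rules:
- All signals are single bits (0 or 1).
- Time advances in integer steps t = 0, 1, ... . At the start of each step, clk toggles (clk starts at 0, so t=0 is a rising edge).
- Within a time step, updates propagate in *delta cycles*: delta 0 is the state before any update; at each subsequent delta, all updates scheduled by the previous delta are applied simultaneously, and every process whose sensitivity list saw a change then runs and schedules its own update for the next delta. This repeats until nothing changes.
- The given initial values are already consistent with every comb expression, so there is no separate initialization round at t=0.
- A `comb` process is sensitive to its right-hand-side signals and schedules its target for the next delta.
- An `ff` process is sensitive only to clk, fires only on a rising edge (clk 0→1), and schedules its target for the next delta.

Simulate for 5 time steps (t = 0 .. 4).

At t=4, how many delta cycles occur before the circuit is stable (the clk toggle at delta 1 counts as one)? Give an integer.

t0.Δ0 w4=1 w0=0 w3=1 clk=0 w5=0 w1=0 w2=1
t0.Δ1 w4=1 w0=0 w3=1 clk=1 w5=0 w1=0 w2=1
t0.Δ2 w4=0 w0=0 w3=1 clk=1 w5=0 w1=0 w2=1
t1.Δ0 w4=0 w0=0 w3=1 clk=1 w5=0 w1=0 w2=1
t1.Δ1 w4=0 w0=0 w3=1 clk=0 w5=0 w1=0 w2=1
t2.Δ0 w4=0 w0=0 w3=1 clk=0 w5=0 w1=0 w2=1
t2.Δ1 w4=0 w0=0 w3=1 clk=1 w5=0 w1=0 w2=1
t2.Δ2 w4=0 w0=0 w3=1 clk=1 w5=0 w1=1 w2=1
t2.Δ3 w4=0 w0=0 w3=1 clk=1 w5=1 w1=1 w2=1
t3.Δ0 w4=0 w0=0 w3=1 clk=1 w5=1 w1=1 w2=1
t3.Δ1 w4=0 w0=0 w3=1 clk=0 w5=1 w1=1 w2=1
t4.Δ0 w4=0 w0=0 w3=1 clk=0 w5=1 w1=1 w2=1
t4.Δ1 w4=0 w0=0 w3=1 clk=1 w5=1 w1=1 w2=1
t4.Δ2 w4=1 w0=0 w3=1 clk=1 w5=1 w1=1 w2=1

2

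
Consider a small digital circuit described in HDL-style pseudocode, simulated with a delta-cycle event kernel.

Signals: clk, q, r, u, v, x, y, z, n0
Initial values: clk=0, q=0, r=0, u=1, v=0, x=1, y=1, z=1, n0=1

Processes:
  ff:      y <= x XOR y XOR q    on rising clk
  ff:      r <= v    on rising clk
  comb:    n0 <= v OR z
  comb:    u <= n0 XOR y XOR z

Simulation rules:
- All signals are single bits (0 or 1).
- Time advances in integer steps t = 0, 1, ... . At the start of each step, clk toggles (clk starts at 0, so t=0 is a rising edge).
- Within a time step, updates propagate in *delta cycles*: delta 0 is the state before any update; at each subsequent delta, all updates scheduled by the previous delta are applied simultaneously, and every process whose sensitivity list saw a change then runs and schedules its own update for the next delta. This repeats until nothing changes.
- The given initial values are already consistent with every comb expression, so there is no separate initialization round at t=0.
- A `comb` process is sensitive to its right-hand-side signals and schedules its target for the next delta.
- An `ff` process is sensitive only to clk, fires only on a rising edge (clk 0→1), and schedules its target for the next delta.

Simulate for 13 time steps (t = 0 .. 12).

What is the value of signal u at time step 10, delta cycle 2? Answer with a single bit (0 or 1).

0

t0.Δ0 clk=0 x=1 y=1 q=0 v=0 u=1 z=1 r=0 n0=1
t0.Δ1 clk=1 x=1 y=1 q=0 v=0 u=1 z=1 r=0 n0=1
t0.Δ2 clk=1 x=1 y=0 q=0 v=0 u=1 z=1 r=0 n0=1
t0.Δ3 clk=1 x=1 y=0 q=0 v=0 u=0 z=1 r=0 n0=1
t1.Δ0 clk=1 x=1 y=0 q=0 v=0 u=0 z=1 r=0 n0=1
t1.Δ1 clk=0 x=1 y=0 q=0 v=0 u=0 z=1 r=0 n0=1
t2.Δ0 clk=0 x=1 y=0 q=0 v=0 u=0 z=1 r=0 n0=1
t2.Δ1 clk=1 x=1 y=0 q=0 v=0 u=0 z=1 r=0 n0=1
t2.Δ2 clk=1 x=1 y=1 q=0 v=0 u=0 z=1 r=0 n0=1
t2.Δ3 clk=1 x=1 y=1 q=0 v=0 u=1 z=1 r=0 n0=1
t3.Δ0 clk=1 x=1 y=1 q=0 v=0 u=1 z=1 r=0 n0=1
t3.Δ1 clk=0 x=1 y=1 q=0 v=0 u=1 z=1 r=0 n0=1
t4.Δ0 clk=0 x=1 y=1 q=0 v=0 u=1 z=1 r=0 n0=1
t4.Δ1 clk=1 x=1 y=1 q=0 v=0 u=1 z=1 r=0 n0=1
t4.Δ2 clk=1 x=1 y=0 q=0 v=0 u=1 z=1 r=0 n0=1
t4.Δ3 clk=1 x=1 y=0 q=0 v=0 u=0 z=1 r=0 n0=1
t5.Δ0 clk=1 x=1 y=0 q=0 v=0 u=0 z=1 r=0 n0=1
t5.Δ1 clk=0 x=1 y=0 q=0 v=0 u=0 z=1 r=0 n0=1
t6.Δ0 clk=0 x=1 y=0 q=0 v=0 u=0 z=1 r=0 n0=1
t6.Δ1 clk=1 x=1 y=0 q=0 v=0 u=0 z=1 r=0 n0=1
t6.Δ2 clk=1 x=1 y=1 q=0 v=0 u=0 z=1 r=0 n0=1
t6.Δ3 clk=1 x=1 y=1 q=0 v=0 u=1 z=1 r=0 n0=1
t7.Δ0 clk=1 x=1 y=1 q=0 v=0 u=1 z=1 r=0 n0=1
t7.Δ1 clk=0 x=1 y=1 q=0 v=0 u=1 z=1 r=0 n0=1
t8.Δ0 clk=0 x=1 y=1 q=0 v=0 u=1 z=1 r=0 n0=1
t8.Δ1 clk=1 x=1 y=1 q=0 v=0 u=1 z=1 r=0 n0=1
t8.Δ2 clk=1 x=1 y=0 q=0 v=0 u=1 z=1 r=0 n0=1
t8.Δ3 clk=1 x=1 y=0 q=0 v=0 u=0 z=1 r=0 n0=1
t9.Δ0 clk=1 x=1 y=0 q=0 v=0 u=0 z=1 r=0 n0=1
t9.Δ1 clk=0 x=1 y=0 q=0 v=0 u=0 z=1 r=0 n0=1
t10.Δ0 clk=0 x=1 y=0 q=0 v=0 u=0 z=1 r=0 n0=1
t10.Δ1 clk=1 x=1 y=0 q=0 v=0 u=0 z=1 r=0 n0=1
t10.Δ2 clk=1 x=1 y=1 q=0 v=0 u=0 z=1 r=0 n0=1
t10.Δ3 clk=1 x=1 y=1 q=0 v=0 u=1 z=1 r=0 n0=1
t11.Δ0 clk=1 x=1 y=1 q=0 v=0 u=1 z=1 r=0 n0=1
t11.Δ1 clk=0 x=1 y=1 q=0 v=0 u=1 z=1 r=0 n0=1
t12.Δ0 clk=0 x=1 y=1 q=0 v=0 u=1 z=1 r=0 n0=1
t12.Δ1 clk=1 x=1 y=1 q=0 v=0 u=1 z=1 r=0 n0=1
t12.Δ2 clk=1 x=1 y=0 q=0 v=0 u=1 z=1 r=0 n0=1
t12.Δ3 clk=1 x=1 y=0 q=0 v=0 u=0 z=1 r=0 n0=1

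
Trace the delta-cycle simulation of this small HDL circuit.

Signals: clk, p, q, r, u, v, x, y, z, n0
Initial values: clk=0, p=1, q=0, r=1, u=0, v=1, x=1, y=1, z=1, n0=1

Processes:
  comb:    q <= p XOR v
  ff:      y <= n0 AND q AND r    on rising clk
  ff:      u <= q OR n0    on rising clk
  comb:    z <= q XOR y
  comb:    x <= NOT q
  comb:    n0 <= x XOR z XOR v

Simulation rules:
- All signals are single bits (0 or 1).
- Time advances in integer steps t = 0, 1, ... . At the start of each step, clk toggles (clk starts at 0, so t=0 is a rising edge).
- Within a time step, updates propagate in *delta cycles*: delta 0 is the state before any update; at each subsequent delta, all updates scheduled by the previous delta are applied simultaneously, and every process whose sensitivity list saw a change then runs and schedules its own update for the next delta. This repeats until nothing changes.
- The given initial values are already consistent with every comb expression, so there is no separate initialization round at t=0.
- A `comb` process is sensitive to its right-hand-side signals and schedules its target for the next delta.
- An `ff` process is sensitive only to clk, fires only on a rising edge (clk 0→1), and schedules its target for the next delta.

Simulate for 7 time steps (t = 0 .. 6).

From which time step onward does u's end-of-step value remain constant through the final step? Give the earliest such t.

2

t=0 Δ0: r=1 clk=0 p=1 v=1 x=1 z=1 q=0 u=0 y=1 n0=1
  Δ1: clk:0→1
  Δ2: u:0→1, y:1→0
  Δ3: z:1→0
  Δ4: n0:1→0
  (4Δ to stable)
t=1 Δ0: r=1 clk=1 p=1 v=1 x=1 z=0 q=0 u=1 y=0 n0=0
  Δ1: clk:1→0
  (1Δ to stable)
t=2 Δ0: r=1 clk=0 p=1 v=1 x=1 z=0 q=0 u=1 y=0 n0=0
  Δ1: clk:0→1
  Δ2: u:1→0
  (2Δ to stable)
t=3 Δ0: r=1 clk=1 p=1 v=1 x=1 z=0 q=0 u=0 y=0 n0=0
  Δ1: clk:1→0
  (1Δ to stable)
t=4 Δ0: r=1 clk=0 p=1 v=1 x=1 z=0 q=0 u=0 y=0 n0=0
  Δ1: clk:0→1
  (1Δ to stable)
t=5 Δ0: r=1 clk=1 p=1 v=1 x=1 z=0 q=0 u=0 y=0 n0=0
  Δ1: clk:1→0
  (1Δ to stable)
t=6 Δ0: r=1 clk=0 p=1 v=1 x=1 z=0 q=0 u=0 y=0 n0=0
  Δ1: clk:0→1
  (1Δ to stable)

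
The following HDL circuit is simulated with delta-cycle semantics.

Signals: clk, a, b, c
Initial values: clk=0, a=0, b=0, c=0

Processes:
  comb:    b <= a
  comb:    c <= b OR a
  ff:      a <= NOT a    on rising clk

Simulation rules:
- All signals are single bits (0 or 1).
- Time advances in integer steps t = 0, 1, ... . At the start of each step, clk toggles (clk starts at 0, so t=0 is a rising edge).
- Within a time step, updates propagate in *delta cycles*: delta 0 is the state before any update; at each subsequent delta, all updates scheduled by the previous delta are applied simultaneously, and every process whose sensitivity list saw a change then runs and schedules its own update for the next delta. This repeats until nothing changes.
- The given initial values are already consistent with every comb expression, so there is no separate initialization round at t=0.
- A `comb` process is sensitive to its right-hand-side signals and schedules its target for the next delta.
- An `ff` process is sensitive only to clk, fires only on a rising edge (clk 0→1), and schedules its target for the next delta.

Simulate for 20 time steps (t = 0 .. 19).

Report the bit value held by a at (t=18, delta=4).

t0.Δ0 a=0 c=0 clk=0 b=0
t0.Δ1 a=0 c=0 clk=1 b=0
t0.Δ2 a=1 c=0 clk=1 b=0
t0.Δ3 a=1 c=1 clk=1 b=1
t1.Δ0 a=1 c=1 clk=1 b=1
t1.Δ1 a=1 c=1 clk=0 b=1
t2.Δ0 a=1 c=1 clk=0 b=1
t2.Δ1 a=1 c=1 clk=1 b=1
t2.Δ2 a=0 c=1 clk=1 b=1
t2.Δ3 a=0 c=1 clk=1 b=0
t2.Δ4 a=0 c=0 clk=1 b=0
t3.Δ0 a=0 c=0 clk=1 b=0
t3.Δ1 a=0 c=0 clk=0 b=0
t4.Δ0 a=0 c=0 clk=0 b=0
t4.Δ1 a=0 c=0 clk=1 b=0
t4.Δ2 a=1 c=0 clk=1 b=0
t4.Δ3 a=1 c=1 clk=1 b=1
t5.Δ0 a=1 c=1 clk=1 b=1
t5.Δ1 a=1 c=1 clk=0 b=1
t6.Δ0 a=1 c=1 clk=0 b=1
t6.Δ1 a=1 c=1 clk=1 b=1
t6.Δ2 a=0 c=1 clk=1 b=1
t6.Δ3 a=0 c=1 clk=1 b=0
t6.Δ4 a=0 c=0 clk=1 b=0
t7.Δ0 a=0 c=0 clk=1 b=0
t7.Δ1 a=0 c=0 clk=0 b=0
t8.Δ0 a=0 c=0 clk=0 b=0
t8.Δ1 a=0 c=0 clk=1 b=0
t8.Δ2 a=1 c=0 clk=1 b=0
t8.Δ3 a=1 c=1 clk=1 b=1
t9.Δ0 a=1 c=1 clk=1 b=1
t9.Δ1 a=1 c=1 clk=0 b=1
t10.Δ0 a=1 c=1 clk=0 b=1
t10.Δ1 a=1 c=1 clk=1 b=1
t10.Δ2 a=0 c=1 clk=1 b=1
t10.Δ3 a=0 c=1 clk=1 b=0
t10.Δ4 a=0 c=0 clk=1 b=0
t11.Δ0 a=0 c=0 clk=1 b=0
t11.Δ1 a=0 c=0 clk=0 b=0
t12.Δ0 a=0 c=0 clk=0 b=0
t12.Δ1 a=0 c=0 clk=1 b=0
t12.Δ2 a=1 c=0 clk=1 b=0
t12.Δ3 a=1 c=1 clk=1 b=1
t13.Δ0 a=1 c=1 clk=1 b=1
t13.Δ1 a=1 c=1 clk=0 b=1
t14.Δ0 a=1 c=1 clk=0 b=1
t14.Δ1 a=1 c=1 clk=1 b=1
t14.Δ2 a=0 c=1 clk=1 b=1
t14.Δ3 a=0 c=1 clk=1 b=0
t14.Δ4 a=0 c=0 clk=1 b=0
t15.Δ0 a=0 c=0 clk=1 b=0
t15.Δ1 a=0 c=0 clk=0 b=0
t16.Δ0 a=0 c=0 clk=0 b=0
t16.Δ1 a=0 c=0 clk=1 b=0
t16.Δ2 a=1 c=0 clk=1 b=0
t16.Δ3 a=1 c=1 clk=1 b=1
t17.Δ0 a=1 c=1 clk=1 b=1
t17.Δ1 a=1 c=1 clk=0 b=1
t18.Δ0 a=1 c=1 clk=0 b=1
t18.Δ1 a=1 c=1 clk=1 b=1
t18.Δ2 a=0 c=1 clk=1 b=1
t18.Δ3 a=0 c=1 clk=1 b=0
t18.Δ4 a=0 c=0 clk=1 b=0
t19.Δ0 a=0 c=0 clk=1 b=0
t19.Δ1 a=0 c=0 clk=0 b=0

0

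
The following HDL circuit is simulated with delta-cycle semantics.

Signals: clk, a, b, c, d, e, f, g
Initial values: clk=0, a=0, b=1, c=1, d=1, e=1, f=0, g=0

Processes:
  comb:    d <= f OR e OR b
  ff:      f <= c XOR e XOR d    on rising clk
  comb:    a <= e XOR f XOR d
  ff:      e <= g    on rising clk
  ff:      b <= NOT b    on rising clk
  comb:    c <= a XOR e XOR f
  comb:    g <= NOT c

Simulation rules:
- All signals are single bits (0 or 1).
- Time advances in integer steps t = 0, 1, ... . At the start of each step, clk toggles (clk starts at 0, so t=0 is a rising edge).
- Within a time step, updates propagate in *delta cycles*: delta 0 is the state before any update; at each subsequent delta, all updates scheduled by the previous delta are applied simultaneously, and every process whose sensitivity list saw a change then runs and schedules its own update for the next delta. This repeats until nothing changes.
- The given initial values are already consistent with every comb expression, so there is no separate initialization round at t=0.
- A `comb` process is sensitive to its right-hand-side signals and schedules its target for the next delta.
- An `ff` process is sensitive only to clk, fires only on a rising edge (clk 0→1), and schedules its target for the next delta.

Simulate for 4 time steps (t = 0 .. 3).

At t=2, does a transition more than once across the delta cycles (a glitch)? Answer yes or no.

no

[bits: f,g,e,a,d,clk,b,c]
t=0: Δ0=00101011 Δ1=00101111 Δ2=10001101 | 2Δ
t=1: Δ0=10001101 Δ1=10001001 | 1Δ
t=2: Δ0=10001001 Δ1=10001101 Δ2=00001111 Δ3=00011110 Δ4=01011111 Δ5=00011111 | 5Δ
t=3: Δ0=00011111 Δ1=00011011 | 1Δ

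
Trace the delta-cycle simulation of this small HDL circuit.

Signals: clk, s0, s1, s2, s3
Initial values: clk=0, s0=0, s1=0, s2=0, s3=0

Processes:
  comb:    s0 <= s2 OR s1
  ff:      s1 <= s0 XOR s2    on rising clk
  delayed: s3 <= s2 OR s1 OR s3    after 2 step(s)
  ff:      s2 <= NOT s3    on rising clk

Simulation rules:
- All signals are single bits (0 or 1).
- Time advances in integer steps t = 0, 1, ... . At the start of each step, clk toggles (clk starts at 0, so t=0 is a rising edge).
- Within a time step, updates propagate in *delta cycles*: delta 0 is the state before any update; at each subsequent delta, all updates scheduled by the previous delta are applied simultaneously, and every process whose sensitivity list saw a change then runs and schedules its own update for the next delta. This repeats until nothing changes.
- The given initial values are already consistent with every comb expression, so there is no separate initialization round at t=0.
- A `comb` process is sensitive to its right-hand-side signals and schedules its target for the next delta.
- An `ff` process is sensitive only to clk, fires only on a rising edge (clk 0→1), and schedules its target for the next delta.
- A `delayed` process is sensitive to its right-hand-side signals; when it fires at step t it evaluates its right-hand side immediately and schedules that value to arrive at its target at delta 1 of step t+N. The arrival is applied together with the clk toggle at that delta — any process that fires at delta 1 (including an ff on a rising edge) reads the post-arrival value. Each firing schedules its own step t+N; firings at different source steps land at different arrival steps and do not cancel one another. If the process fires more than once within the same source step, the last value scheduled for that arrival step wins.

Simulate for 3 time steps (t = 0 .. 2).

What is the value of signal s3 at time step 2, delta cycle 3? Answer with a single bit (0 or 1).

t0.Δ0 s1=0 s3=0 s2=0 s0=0 clk=0
t0.Δ1 s1=0 s3=0 s2=0 s0=0 clk=1
t0.Δ2 s1=0 s3=0 s2=1 s0=0 clk=1
t0.Δ3 s1=0 s3=0 s2=1 s0=1 clk=1
t1.Δ0 s1=0 s3=0 s2=1 s0=1 clk=1
t1.Δ1 s1=0 s3=0 s2=1 s0=1 clk=0
t2.Δ0 s1=0 s3=0 s2=1 s0=1 clk=0
t2.Δ1 s1=0 s3=1 s2=1 s0=1 clk=1
t2.Δ2 s1=0 s3=1 s2=0 s0=1 clk=1
t2.Δ3 s1=0 s3=1 s2=0 s0=0 clk=1

1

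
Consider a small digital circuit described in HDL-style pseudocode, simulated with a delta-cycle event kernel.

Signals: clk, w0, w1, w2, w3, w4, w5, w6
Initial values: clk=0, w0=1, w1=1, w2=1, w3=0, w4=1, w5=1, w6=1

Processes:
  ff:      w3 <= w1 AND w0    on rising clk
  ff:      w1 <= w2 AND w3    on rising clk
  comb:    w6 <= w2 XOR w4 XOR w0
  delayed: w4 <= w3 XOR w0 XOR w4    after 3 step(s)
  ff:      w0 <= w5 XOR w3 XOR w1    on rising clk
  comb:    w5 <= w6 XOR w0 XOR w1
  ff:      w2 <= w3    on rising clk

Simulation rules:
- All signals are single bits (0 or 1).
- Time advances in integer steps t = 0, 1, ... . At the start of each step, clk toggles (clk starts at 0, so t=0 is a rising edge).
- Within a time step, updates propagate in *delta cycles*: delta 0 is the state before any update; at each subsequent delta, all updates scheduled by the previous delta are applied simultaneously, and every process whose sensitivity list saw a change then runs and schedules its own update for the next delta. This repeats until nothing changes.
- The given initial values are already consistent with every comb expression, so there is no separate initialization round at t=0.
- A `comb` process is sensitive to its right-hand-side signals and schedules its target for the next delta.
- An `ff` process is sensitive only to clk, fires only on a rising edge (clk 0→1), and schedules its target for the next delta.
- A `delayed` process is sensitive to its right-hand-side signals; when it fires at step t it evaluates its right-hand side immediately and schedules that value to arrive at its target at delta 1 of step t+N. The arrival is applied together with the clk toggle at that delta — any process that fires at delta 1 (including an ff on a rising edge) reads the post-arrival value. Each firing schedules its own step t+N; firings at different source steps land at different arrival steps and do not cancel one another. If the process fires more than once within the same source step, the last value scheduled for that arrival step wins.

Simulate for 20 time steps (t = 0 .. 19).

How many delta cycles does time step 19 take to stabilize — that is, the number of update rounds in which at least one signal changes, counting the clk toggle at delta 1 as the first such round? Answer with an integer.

t=0 Δ0: w3=0 w4=1 w6=1 w5=1 w0=1 clk=0 w1=1 w2=1
  Δ1: clk:0→1
  Δ2: w3:0→1, w0:1→0, w1:1→0, w2:1→0
  (2Δ to stable)
t=1 Δ0: w3=1 w4=1 w6=1 w5=1 w0=0 clk=1 w1=0 w2=0
  Δ1: clk:1→0
  (1Δ to stable)
t=2 Δ0: w3=1 w4=1 w6=1 w5=1 w0=0 clk=0 w1=0 w2=0
  Δ1: clk:0→1
  Δ2: w3:1→0, w2:0→1
  Δ3: w6:1→0
  Δ4: w5:1→0
  (4Δ to stable)
t=3 Δ0: w3=0 w4=1 w6=0 w5=0 w0=0 clk=1 w1=0 w2=1
  Δ1: w4:1→0, clk:1→0
  Δ2: w6:0→1
  Δ3: w5:0→1
  (3Δ to stable)
t=4 Δ0: w3=0 w4=0 w6=1 w5=1 w0=0 clk=0 w1=0 w2=1
  Δ1: clk:0→1
  Δ2: w0:0→1, w2:1→0
  Δ3: w5:1→0
  (3Δ to stable)
t=5 Δ0: w3=0 w4=0 w6=1 w5=0 w0=1 clk=1 w1=0 w2=0
  Δ1: w4:0→1, clk:1→0
  Δ2: w6:1→0
  Δ3: w5:0→1
  (3Δ to stable)
t=6 Δ0: w3=0 w4=1 w6=0 w5=1 w0=1 clk=0 w1=0 w2=0
  Δ1: w4:1→0, clk:0→1
  Δ2: w6:0→1
  Δ3: w5:1→0
  (3Δ to stable)
t=7 Δ0: w3=0 w4=0 w6=1 w5=0 w0=1 clk=1 w1=0 w2=0
  Δ1: w4:0→1, clk:1→0
  Δ2: w6:1→0
  Δ3: w5:0→1
  (3Δ to stable)
t=8 Δ0: w3=0 w4=1 w6=0 w5=1 w0=1 clk=0 w1=0 w2=0
  Δ1: w4:1→0, clk:0→1
  Δ2: w6:0→1
  Δ3: w5:1→0
  (3Δ to stable)
t=9 Δ0: w3=0 w4=0 w6=1 w5=0 w0=1 clk=1 w1=0 w2=0
  Δ1: w4:0→1, clk:1→0
  Δ2: w6:1→0
  Δ3: w5:0→1
  (3Δ to stable)
t=10 Δ0: w3=0 w4=1 w6=0 w5=1 w0=1 clk=0 w1=0 w2=0
  Δ1: w4:1→0, clk:0→1
  Δ2: w6:0→1
  Δ3: w5:1→0
  (3Δ to stable)
t=11 Δ0: w3=0 w4=0 w6=1 w5=0 w0=1 clk=1 w1=0 w2=0
  Δ1: w4:0→1, clk:1→0
  Δ2: w6:1→0
  Δ3: w5:0→1
  (3Δ to stable)
t=12 Δ0: w3=0 w4=1 w6=0 w5=1 w0=1 clk=0 w1=0 w2=0
  Δ1: w4:1→0, clk:0→1
  Δ2: w6:0→1
  Δ3: w5:1→0
  (3Δ to stable)
t=13 Δ0: w3=0 w4=0 w6=1 w5=0 w0=1 clk=1 w1=0 w2=0
  Δ1: w4:0→1, clk:1→0
  Δ2: w6:1→0
  Δ3: w5:0→1
  (3Δ to stable)
t=14 Δ0: w3=0 w4=1 w6=0 w5=1 w0=1 clk=0 w1=0 w2=0
  Δ1: w4:1→0, clk:0→1
  Δ2: w6:0→1
  Δ3: w5:1→0
  (3Δ to stable)
t=15 Δ0: w3=0 w4=0 w6=1 w5=0 w0=1 clk=1 w1=0 w2=0
  Δ1: w4:0→1, clk:1→0
  Δ2: w6:1→0
  Δ3: w5:0→1
  (3Δ to stable)
t=16 Δ0: w3=0 w4=1 w6=0 w5=1 w0=1 clk=0 w1=0 w2=0
  Δ1: w4:1→0, clk:0→1
  Δ2: w6:0→1
  Δ3: w5:1→0
  (3Δ to stable)
t=17 Δ0: w3=0 w4=0 w6=1 w5=0 w0=1 clk=1 w1=0 w2=0
  Δ1: w4:0→1, clk:1→0
  Δ2: w6:1→0
  Δ3: w5:0→1
  (3Δ to stable)
t=18 Δ0: w3=0 w4=1 w6=0 w5=1 w0=1 clk=0 w1=0 w2=0
  Δ1: w4:1→0, clk:0→1
  Δ2: w6:0→1
  Δ3: w5:1→0
  (3Δ to stable)
t=19 Δ0: w3=0 w4=0 w6=1 w5=0 w0=1 clk=1 w1=0 w2=0
  Δ1: w4:0→1, clk:1→0
  Δ2: w6:1→0
  Δ3: w5:0→1
  (3Δ to stable)

3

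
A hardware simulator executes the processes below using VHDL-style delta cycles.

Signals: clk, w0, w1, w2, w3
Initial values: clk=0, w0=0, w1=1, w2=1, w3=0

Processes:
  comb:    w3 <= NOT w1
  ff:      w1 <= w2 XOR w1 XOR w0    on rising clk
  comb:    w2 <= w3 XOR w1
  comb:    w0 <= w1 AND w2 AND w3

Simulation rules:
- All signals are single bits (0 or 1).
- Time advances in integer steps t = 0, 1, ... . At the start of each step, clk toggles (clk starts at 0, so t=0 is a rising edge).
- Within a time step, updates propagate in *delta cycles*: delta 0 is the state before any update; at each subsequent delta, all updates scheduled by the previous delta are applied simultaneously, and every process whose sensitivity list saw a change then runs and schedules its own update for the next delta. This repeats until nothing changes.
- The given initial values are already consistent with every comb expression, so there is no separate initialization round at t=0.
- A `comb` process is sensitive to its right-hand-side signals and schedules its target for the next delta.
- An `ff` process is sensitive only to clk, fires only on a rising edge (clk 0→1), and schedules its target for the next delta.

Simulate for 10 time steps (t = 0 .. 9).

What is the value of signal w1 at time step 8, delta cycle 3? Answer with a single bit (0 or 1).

t=0 Δ0: clk=0 w3=0 w0=0 w1=1 w2=1
  Δ1: clk:0→1
  Δ2: w1:1→0
  Δ3: w3:0→1, w2:1→0
  Δ4: w2:0→1
  (4Δ to stable)
t=1 Δ0: clk=1 w3=1 w0=0 w1=0 w2=1
  Δ1: clk:1→0
  (1Δ to stable)
t=2 Δ0: clk=0 w3=1 w0=0 w1=0 w2=1
  Δ1: clk:0→1
  Δ2: w1:0→1
  Δ3: w3:1→0, w0:0→1, w2:1→0
  Δ4: w0:1→0, w2:0→1
  (4Δ to stable)
t=3 Δ0: clk=1 w3=0 w0=0 w1=1 w2=1
  Δ1: clk:1→0
  (1Δ to stable)
t=4 Δ0: clk=0 w3=0 w0=0 w1=1 w2=1
  Δ1: clk:0→1
  Δ2: w1:1→0
  Δ3: w3:0→1, w2:1→0
  Δ4: w2:0→1
  (4Δ to stable)
t=5 Δ0: clk=1 w3=1 w0=0 w1=0 w2=1
  Δ1: clk:1→0
  (1Δ to stable)
t=6 Δ0: clk=0 w3=1 w0=0 w1=0 w2=1
  Δ1: clk:0→1
  Δ2: w1:0→1
  Δ3: w3:1→0, w0:0→1, w2:1→0
  Δ4: w0:1→0, w2:0→1
  (4Δ to stable)
t=7 Δ0: clk=1 w3=0 w0=0 w1=1 w2=1
  Δ1: clk:1→0
  (1Δ to stable)
t=8 Δ0: clk=0 w3=0 w0=0 w1=1 w2=1
  Δ1: clk:0→1
  Δ2: w1:1→0
  Δ3: w3:0→1, w2:1→0
  Δ4: w2:0→1
  (4Δ to stable)
t=9 Δ0: clk=1 w3=1 w0=0 w1=0 w2=1
  Δ1: clk:1→0
  (1Δ to stable)

0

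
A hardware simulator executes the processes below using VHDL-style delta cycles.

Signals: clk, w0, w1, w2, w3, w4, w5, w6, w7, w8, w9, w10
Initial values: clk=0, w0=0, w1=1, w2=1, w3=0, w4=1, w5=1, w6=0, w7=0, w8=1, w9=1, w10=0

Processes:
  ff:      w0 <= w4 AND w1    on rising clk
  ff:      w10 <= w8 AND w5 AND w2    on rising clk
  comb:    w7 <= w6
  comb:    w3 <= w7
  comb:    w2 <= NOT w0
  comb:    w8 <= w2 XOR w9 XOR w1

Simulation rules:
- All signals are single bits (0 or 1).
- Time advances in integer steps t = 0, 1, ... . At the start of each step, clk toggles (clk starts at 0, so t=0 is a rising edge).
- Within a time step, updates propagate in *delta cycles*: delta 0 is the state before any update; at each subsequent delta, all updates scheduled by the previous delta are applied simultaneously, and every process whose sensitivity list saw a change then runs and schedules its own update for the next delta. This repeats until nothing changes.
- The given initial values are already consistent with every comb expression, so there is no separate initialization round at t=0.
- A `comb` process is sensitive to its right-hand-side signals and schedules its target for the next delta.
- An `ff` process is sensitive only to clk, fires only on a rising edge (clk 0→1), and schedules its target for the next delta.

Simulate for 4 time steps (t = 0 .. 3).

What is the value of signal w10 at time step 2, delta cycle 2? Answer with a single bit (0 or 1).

0

t=0 Δ0: clk=0 w3=0 w9=1 w2=1 w8=1 w10=0 w1=1 w0=0 w5=1 w7=0 w4=1 w6=0
  Δ1: clk:0→1
  Δ2: w10:0→1, w0:0→1
  Δ3: w2:1→0
  Δ4: w8:1→0
  (4Δ to stable)
t=1 Δ0: clk=1 w3=0 w9=1 w2=0 w8=0 w10=1 w1=1 w0=1 w5=1 w7=0 w4=1 w6=0
  Δ1: clk:1→0
  (1Δ to stable)
t=2 Δ0: clk=0 w3=0 w9=1 w2=0 w8=0 w10=1 w1=1 w0=1 w5=1 w7=0 w4=1 w6=0
  Δ1: clk:0→1
  Δ2: w10:1→0
  (2Δ to stable)
t=3 Δ0: clk=1 w3=0 w9=1 w2=0 w8=0 w10=0 w1=1 w0=1 w5=1 w7=0 w4=1 w6=0
  Δ1: clk:1→0
  (1Δ to stable)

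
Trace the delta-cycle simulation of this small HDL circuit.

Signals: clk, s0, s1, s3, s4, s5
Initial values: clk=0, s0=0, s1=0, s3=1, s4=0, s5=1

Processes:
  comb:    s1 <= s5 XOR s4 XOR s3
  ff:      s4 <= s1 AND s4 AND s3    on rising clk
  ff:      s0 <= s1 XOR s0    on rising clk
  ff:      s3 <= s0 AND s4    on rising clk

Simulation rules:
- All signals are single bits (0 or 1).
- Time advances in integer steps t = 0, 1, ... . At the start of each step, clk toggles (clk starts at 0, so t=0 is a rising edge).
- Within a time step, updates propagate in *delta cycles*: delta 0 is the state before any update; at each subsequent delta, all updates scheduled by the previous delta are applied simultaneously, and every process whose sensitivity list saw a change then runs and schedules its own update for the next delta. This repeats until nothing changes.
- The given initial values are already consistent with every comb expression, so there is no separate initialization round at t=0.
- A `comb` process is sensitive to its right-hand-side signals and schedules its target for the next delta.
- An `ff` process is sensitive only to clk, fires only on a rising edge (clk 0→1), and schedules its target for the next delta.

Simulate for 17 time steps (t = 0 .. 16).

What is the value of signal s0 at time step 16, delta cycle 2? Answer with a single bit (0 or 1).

0

[bits: clk,s5,s4,s3,s0,s1]
t=0: Δ0=010100 Δ1=110100 Δ2=110000 Δ3=110001 | 3Δ
t=1: Δ0=110001 Δ1=010001 | 1Δ
t=2: Δ0=010001 Δ1=110001 Δ2=110011 | 2Δ
t=3: Δ0=110011 Δ1=010011 | 1Δ
t=4: Δ0=010011 Δ1=110011 Δ2=110001 | 2Δ
t=5: Δ0=110001 Δ1=010001 | 1Δ
t=6: Δ0=010001 Δ1=110001 Δ2=110011 | 2Δ
t=7: Δ0=110011 Δ1=010011 | 1Δ
t=8: Δ0=010011 Δ1=110011 Δ2=110001 | 2Δ
t=9: Δ0=110001 Δ1=010001 | 1Δ
t=10: Δ0=010001 Δ1=110001 Δ2=110011 | 2Δ
t=11: Δ0=110011 Δ1=010011 | 1Δ
t=12: Δ0=010011 Δ1=110011 Δ2=110001 | 2Δ
t=13: Δ0=110001 Δ1=010001 | 1Δ
t=14: Δ0=010001 Δ1=110001 Δ2=110011 | 2Δ
t=15: Δ0=110011 Δ1=010011 | 1Δ
t=16: Δ0=010011 Δ1=110011 Δ2=110001 | 2Δ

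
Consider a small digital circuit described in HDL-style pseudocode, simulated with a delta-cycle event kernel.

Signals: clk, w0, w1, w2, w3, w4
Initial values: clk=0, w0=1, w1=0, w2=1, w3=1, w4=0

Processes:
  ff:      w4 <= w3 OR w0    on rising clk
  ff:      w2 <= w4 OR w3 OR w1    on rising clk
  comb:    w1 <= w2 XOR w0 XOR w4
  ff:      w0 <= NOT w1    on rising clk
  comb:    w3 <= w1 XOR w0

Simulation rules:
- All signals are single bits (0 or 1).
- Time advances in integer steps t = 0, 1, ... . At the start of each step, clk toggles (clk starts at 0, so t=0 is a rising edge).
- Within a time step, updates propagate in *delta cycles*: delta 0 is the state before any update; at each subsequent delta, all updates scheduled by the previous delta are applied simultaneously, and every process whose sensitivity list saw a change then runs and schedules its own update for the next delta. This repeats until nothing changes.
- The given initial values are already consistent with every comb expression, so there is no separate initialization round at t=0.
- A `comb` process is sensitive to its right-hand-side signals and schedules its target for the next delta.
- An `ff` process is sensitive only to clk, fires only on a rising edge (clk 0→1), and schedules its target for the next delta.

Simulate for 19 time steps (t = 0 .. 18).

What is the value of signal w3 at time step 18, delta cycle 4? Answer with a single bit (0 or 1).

0

[bits: w2,w4,w0,w3,clk,w1]
t=0: Δ0=101100 Δ1=101110 Δ2=111110 Δ3=111111 Δ4=111011 | 4Δ
t=1: Δ0=111011 Δ1=111001 | 1Δ
t=2: Δ0=111001 Δ1=111011 Δ2=110011 Δ3=110110 Δ4=110010 | 4Δ
t=3: Δ0=110010 Δ1=110000 | 1Δ
t=4: Δ0=110000 Δ1=110010 Δ2=101010 Δ3=101110 | 3Δ
t=5: Δ0=101110 Δ1=101100 | 1Δ
t=6: Δ0=101100 Δ1=101110 Δ2=111110 Δ3=111111 Δ4=111011 | 4Δ
t=7: Δ0=111011 Δ1=111001 | 1Δ
t=8: Δ0=111001 Δ1=111011 Δ2=110011 Δ3=110110 Δ4=110010 | 4Δ
t=9: Δ0=110010 Δ1=110000 | 1Δ
t=10: Δ0=110000 Δ1=110010 Δ2=101010 Δ3=101110 | 3Δ
t=11: Δ0=101110 Δ1=101100 | 1Δ
t=12: Δ0=101100 Δ1=101110 Δ2=111110 Δ3=111111 Δ4=111011 | 4Δ
t=13: Δ0=111011 Δ1=111001 | 1Δ
t=14: Δ0=111001 Δ1=111011 Δ2=110011 Δ3=110110 Δ4=110010 | 4Δ
t=15: Δ0=110010 Δ1=110000 | 1Δ
t=16: Δ0=110000 Δ1=110010 Δ2=101010 Δ3=101110 | 3Δ
t=17: Δ0=101110 Δ1=101100 | 1Δ
t=18: Δ0=101100 Δ1=101110 Δ2=111110 Δ3=111111 Δ4=111011 | 4Δ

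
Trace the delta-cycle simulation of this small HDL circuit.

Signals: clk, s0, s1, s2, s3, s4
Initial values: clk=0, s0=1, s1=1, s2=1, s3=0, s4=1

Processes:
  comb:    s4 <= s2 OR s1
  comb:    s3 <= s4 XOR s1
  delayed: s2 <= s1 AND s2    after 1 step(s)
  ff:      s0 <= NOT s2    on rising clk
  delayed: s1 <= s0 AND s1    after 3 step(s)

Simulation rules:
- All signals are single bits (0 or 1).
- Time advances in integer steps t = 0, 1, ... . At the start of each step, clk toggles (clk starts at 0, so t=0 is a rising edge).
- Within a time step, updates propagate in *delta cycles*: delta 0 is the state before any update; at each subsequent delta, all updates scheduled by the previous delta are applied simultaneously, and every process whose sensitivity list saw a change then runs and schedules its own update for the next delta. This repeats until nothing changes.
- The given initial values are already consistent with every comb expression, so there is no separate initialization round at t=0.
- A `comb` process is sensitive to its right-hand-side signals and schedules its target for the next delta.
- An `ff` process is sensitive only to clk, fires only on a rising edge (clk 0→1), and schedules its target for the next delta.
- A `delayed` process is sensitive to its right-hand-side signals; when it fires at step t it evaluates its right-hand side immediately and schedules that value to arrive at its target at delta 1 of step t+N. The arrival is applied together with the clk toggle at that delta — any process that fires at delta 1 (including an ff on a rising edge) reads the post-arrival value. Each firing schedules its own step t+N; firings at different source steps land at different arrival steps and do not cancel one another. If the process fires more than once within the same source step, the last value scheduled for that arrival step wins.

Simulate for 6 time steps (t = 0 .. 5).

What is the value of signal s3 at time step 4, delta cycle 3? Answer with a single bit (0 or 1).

[bits: s2,clk,s4,s3,s1,s0]
t=0: Δ0=101011 Δ1=111011 Δ2=111010 | 2Δ
t=1: Δ0=111010 Δ1=101010 | 1Δ
t=2: Δ0=101010 Δ1=111010 | 1Δ
t=3: Δ0=111010 Δ1=101000 Δ2=101100 | 2Δ
t=4: Δ0=101100 Δ1=011100 Δ2=010101 Δ3=010001 | 3Δ
t=5: Δ0=010001 Δ1=000001 | 1Δ

0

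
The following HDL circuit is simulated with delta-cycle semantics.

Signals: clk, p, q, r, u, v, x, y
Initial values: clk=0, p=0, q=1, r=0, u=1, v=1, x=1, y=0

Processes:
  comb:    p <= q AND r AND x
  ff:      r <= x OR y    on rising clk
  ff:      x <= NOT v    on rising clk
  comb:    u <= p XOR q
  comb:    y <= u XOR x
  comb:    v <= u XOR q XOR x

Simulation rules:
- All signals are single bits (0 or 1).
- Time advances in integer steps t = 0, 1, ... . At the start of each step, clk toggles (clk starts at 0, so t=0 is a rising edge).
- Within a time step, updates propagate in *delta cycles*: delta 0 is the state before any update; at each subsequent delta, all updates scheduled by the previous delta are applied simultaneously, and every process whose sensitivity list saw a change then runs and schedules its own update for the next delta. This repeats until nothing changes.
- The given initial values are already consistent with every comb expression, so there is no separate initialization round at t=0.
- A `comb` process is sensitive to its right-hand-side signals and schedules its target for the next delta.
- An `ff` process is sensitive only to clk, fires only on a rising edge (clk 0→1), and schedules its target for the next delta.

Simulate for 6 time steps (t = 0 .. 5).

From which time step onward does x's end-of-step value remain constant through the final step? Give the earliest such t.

t0.Δ0 x=1 p=0 r=0 u=1 clk=0 q=1 y=0 v=1
t0.Δ1 x=1 p=0 r=0 u=1 clk=1 q=1 y=0 v=1
t0.Δ2 x=0 p=0 r=1 u=1 clk=1 q=1 y=0 v=1
t0.Δ3 x=0 p=0 r=1 u=1 clk=1 q=1 y=1 v=0
t1.Δ0 x=0 p=0 r=1 u=1 clk=1 q=1 y=1 v=0
t1.Δ1 x=0 p=0 r=1 u=1 clk=0 q=1 y=1 v=0
t2.Δ0 x=0 p=0 r=1 u=1 clk=0 q=1 y=1 v=0
t2.Δ1 x=0 p=0 r=1 u=1 clk=1 q=1 y=1 v=0
t2.Δ2 x=1 p=0 r=1 u=1 clk=1 q=1 y=1 v=0
t2.Δ3 x=1 p=1 r=1 u=1 clk=1 q=1 y=0 v=1
t2.Δ4 x=1 p=1 r=1 u=0 clk=1 q=1 y=0 v=1
t2.Δ5 x=1 p=1 r=1 u=0 clk=1 q=1 y=1 v=0
t3.Δ0 x=1 p=1 r=1 u=0 clk=1 q=1 y=1 v=0
t3.Δ1 x=1 p=1 r=1 u=0 clk=0 q=1 y=1 v=0
t4.Δ0 x=1 p=1 r=1 u=0 clk=0 q=1 y=1 v=0
t4.Δ1 x=1 p=1 r=1 u=0 clk=1 q=1 y=1 v=0
t5.Δ0 x=1 p=1 r=1 u=0 clk=1 q=1 y=1 v=0
t5.Δ1 x=1 p=1 r=1 u=0 clk=0 q=1 y=1 v=0

2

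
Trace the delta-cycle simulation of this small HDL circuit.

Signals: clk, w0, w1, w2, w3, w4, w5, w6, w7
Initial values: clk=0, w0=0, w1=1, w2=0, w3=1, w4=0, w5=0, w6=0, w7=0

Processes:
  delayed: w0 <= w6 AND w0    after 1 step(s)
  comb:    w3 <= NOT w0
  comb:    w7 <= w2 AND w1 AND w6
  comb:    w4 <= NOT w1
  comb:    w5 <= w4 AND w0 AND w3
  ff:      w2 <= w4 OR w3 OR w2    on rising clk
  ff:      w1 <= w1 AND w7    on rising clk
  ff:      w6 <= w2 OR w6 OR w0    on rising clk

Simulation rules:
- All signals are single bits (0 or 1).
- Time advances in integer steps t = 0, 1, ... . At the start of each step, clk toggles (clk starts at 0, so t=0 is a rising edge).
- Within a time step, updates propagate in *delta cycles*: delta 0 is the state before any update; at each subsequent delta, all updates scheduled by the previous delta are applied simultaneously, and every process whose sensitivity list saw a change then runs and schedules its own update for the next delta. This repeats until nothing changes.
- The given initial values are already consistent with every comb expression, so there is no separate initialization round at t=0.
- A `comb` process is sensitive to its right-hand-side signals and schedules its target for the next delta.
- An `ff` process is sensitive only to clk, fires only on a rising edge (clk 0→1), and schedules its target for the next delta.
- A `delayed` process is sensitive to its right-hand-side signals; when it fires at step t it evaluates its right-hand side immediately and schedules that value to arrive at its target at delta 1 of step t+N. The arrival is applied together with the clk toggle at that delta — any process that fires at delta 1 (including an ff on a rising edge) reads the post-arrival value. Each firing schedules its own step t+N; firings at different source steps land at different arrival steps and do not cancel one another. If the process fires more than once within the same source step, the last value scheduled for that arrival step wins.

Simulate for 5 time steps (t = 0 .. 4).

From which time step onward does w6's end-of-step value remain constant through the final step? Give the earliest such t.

[bits: w7,w3,clk,w4,w6,w0,w1,w2,w5]
t=0: Δ0=010000100 Δ1=011000100 Δ2=011000010 Δ3=011100010 | 3Δ
t=1: Δ0=011100010 Δ1=010100010 | 1Δ
t=2: Δ0=010100010 Δ1=011100010 Δ2=011110010 | 2Δ
t=3: Δ0=011110010 Δ1=010110010 | 1Δ
t=4: Δ0=010110010 Δ1=011110010 | 1Δ

2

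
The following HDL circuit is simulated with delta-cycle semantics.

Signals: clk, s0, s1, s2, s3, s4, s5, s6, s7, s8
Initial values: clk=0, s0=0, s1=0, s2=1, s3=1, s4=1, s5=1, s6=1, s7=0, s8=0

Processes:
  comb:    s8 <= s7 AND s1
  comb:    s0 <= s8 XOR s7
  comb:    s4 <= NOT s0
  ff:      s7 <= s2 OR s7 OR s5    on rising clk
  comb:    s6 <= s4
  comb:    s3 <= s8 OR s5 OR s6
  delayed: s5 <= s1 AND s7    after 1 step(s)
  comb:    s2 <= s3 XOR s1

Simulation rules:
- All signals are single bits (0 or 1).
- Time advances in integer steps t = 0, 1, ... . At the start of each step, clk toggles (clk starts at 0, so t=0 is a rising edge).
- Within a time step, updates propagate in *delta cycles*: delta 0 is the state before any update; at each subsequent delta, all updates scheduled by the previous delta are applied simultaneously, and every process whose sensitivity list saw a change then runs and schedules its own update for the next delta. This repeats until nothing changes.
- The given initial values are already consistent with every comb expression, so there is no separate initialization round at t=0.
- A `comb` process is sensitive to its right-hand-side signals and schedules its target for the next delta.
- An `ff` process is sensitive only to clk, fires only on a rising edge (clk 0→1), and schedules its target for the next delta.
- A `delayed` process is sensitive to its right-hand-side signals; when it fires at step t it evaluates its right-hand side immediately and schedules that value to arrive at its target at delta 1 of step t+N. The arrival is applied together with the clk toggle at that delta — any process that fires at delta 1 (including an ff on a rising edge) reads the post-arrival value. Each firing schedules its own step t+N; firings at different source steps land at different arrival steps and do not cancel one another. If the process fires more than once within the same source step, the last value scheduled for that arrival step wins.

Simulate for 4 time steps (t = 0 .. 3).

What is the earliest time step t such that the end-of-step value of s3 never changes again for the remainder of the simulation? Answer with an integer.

1

[bits: s3,s4,s7,s0,s6,s5,s1,s2,s8,clk]
t=0: Δ0=1100110100 Δ1=1100110101 Δ2=1110110101 Δ3=1111110101 Δ4=1011110101 Δ5=1011010101 | 5Δ
t=1: Δ0=1011010101 Δ1=1011000100 Δ2=0011000100 Δ3=0011000000 | 3Δ
t=2: Δ0=0011000000 Δ1=0011000001 | 1Δ
t=3: Δ0=0011000001 Δ1=0011000000 | 1Δ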